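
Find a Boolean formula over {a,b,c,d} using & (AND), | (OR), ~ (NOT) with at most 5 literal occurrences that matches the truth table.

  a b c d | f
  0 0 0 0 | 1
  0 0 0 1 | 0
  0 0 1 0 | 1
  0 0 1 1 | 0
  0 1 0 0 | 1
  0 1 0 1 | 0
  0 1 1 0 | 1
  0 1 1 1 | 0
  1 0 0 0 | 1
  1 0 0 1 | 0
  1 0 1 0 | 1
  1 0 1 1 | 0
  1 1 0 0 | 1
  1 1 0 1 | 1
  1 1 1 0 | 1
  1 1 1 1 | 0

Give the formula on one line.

(~d | (b & (~c & a)))

  ~d = 1010101010101010
  ~c = 1100110011001100
  (~c & a) = 0000000011001100
  (b & (~c & a)) = 0000000000001100
  (~d | (b & (~c & a))) = 1010101010101110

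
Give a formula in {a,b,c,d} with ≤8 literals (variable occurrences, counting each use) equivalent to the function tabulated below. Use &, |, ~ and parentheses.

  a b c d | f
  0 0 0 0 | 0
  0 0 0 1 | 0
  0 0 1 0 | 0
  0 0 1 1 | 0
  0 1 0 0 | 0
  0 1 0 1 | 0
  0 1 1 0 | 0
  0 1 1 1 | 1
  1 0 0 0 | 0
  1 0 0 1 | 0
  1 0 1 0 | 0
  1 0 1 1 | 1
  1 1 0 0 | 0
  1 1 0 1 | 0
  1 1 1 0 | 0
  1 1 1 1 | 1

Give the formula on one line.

  (c & a) = 0000000000110011
  ((c & a) | b) = 0000111100111111
  (d & ((c & a) | b)) = 0000010100010101
  ((d & ((c & a) | b)) & c) = 0000000100010001

((d & ((c & a) | b)) & c)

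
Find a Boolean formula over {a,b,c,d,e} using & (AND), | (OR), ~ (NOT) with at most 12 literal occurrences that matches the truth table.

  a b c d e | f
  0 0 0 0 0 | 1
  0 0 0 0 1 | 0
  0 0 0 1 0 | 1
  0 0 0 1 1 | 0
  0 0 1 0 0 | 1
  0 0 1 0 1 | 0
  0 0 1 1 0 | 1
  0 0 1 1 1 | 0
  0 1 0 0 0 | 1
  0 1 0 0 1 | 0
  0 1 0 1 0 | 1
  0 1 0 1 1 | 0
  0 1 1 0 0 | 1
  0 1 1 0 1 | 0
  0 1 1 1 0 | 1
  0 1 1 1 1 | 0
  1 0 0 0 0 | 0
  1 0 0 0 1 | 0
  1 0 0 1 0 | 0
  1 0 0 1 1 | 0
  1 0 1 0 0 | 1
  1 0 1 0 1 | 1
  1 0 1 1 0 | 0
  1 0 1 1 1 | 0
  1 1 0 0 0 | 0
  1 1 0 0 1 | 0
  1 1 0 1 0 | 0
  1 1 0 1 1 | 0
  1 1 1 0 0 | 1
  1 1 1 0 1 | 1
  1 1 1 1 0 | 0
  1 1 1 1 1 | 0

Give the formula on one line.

((((a & ((a & e) | ~a)) | ~e) & ~a) | ((a & c) & ~d))

  (a & e) = 00000000000000000101010101010101
  ~a = 11111111111111110000000000000000
  ((a & e) | ~a) = 11111111111111110101010101010101
  (a & ((a & e) | ~a)) = 00000000000000000101010101010101
  ~e = 10101010101010101010101010101010
  ((a & ((a & e) | ~a)) | ~e) = 10101010101010101111111111111111
  (((a & ((a & e) | ~a)) | ~e) & ~a) = 10101010101010100000000000000000
  (a & c) = 00000000000000000000111100001111
  ~d = 11001100110011001100110011001100
  ((a & c) & ~d) = 00000000000000000000110000001100
  ((((a & ((a & e) | ~a)) | ~e) & ~a) | ((a & c) & ~d)) = 10101010101010100000110000001100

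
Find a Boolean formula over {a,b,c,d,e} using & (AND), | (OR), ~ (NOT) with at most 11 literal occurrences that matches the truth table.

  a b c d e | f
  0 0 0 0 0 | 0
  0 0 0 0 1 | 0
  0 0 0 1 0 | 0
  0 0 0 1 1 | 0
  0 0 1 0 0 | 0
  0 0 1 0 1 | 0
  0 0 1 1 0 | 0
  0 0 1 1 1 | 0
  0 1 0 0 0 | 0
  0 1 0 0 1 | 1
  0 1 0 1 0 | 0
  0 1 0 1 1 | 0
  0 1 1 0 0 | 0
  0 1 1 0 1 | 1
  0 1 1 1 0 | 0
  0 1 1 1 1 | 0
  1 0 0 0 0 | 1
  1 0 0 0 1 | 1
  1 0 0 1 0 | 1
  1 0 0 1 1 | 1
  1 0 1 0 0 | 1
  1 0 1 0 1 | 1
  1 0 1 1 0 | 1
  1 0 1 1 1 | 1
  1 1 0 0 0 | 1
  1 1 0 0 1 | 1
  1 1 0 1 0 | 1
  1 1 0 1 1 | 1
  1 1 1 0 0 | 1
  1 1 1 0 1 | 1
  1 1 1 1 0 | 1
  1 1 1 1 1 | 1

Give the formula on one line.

((((((~d & ~b) | e) & ~d) & ~a) & (b & e)) | a)

  ~d = 11001100110011001100110011001100
  ~b = 11111111000000001111111100000000
  (~d & ~b) = 11001100000000001100110000000000
  ((~d & ~b) | e) = 11011101010101011101110101010101
  (((~d & ~b) | e) & ~d) = 11001100010001001100110001000100
  ~a = 11111111111111110000000000000000
  ((((~d & ~b) | e) & ~d) & ~a) = 11001100010001000000000000000000
  (b & e) = 00000000010101010000000001010101
  (((((~d & ~b) | e) & ~d) & ~a) & (b & e)) = 00000000010001000000000000000000
  ((((((~d & ~b) | e) & ~d) & ~a) & (b & e)) | a) = 00000000010001001111111111111111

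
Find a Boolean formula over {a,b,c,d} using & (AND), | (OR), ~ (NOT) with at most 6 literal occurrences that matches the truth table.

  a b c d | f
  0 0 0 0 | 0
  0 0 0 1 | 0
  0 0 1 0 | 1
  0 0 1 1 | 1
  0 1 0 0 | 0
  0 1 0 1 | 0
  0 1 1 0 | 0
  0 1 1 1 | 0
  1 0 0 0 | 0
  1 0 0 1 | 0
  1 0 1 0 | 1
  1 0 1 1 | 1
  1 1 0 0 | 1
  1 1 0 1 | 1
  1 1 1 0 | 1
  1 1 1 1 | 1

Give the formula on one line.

  ~b = 1111000011110000
  (~b | a) = 1111000011111111
  ~c = 1100110011001100
  ~d = 1010101010101010
  (~c | ~d) = 1110111011101110
  ((~c | ~d) & b) = 0000111000001110
  (((~c | ~d) & b) | c) = 0011111100111111
  ((~b | a) & (((~c | ~d) & b) | c)) = 0011000000111111

((~b | a) & (((~c | ~d) & b) | c))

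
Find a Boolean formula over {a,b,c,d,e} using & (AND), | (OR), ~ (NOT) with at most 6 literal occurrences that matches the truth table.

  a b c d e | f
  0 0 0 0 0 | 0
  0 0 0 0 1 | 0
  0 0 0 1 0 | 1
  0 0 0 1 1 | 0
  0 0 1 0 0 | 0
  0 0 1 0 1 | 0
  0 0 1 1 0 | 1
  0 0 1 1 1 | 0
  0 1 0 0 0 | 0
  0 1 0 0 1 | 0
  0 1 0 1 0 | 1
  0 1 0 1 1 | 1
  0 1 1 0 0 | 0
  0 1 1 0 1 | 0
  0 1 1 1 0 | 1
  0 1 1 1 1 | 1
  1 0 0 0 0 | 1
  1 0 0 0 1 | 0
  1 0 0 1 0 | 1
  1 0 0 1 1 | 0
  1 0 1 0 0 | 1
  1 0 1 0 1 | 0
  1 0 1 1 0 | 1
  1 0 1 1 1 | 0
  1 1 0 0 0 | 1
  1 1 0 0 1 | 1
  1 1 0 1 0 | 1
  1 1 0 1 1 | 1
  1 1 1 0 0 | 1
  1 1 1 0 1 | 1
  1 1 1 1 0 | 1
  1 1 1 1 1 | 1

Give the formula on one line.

((~e | b) & (d | (~d & a)))

  ~e = 10101010101010101010101010101010
  (~e | b) = 10101010111111111010101011111111
  ~d = 11001100110011001100110011001100
  (~d & a) = 00000000000000001100110011001100
  (d | (~d & a)) = 00110011001100111111111111111111
  ((~e | b) & (d | (~d & a))) = 00100010001100111010101011111111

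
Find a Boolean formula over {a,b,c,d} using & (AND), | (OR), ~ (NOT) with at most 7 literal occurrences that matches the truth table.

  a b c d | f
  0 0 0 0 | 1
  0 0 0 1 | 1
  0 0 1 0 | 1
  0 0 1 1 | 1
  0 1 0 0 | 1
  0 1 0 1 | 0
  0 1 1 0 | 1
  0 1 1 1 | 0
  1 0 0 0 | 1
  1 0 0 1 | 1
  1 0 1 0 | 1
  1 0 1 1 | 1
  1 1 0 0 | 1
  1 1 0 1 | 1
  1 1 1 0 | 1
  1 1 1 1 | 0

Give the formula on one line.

  ~c = 1100110011001100
  (~c & a) = 0000000011001100
  ~d = 1010101010101010
  ~b = 1111000011110000
  (~d | ~b) = 1111101011111010
  ((~c & a) | (~d | ~b)) = 1111101011111110

((~c & a) | (~d | ~b))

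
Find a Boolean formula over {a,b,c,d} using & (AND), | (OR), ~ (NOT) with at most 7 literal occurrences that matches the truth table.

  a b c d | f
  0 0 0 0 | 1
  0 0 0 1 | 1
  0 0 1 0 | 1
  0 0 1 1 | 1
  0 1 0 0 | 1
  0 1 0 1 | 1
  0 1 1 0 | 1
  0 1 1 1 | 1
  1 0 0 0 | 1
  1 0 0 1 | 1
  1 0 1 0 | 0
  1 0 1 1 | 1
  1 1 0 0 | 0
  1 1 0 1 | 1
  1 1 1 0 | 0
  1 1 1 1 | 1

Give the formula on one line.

  ~b = 1111000011110000
  (~b | c) = 1111001111110011
  ~c = 1100110011001100
  ((~b | c) & ~c) = 1100000011000000
  ~a = 1111111100000000
  (~a | d) = 1111111101010101
  (c | b) = 0011111100111111
  ((~a | d) & (c | b)) = 0011111100010101
  (((~b | c) & ~c) | ((~a | d) & (c | b))) = 1111111111010101

(((~b | c) & ~c) | ((~a | d) & (c | b)))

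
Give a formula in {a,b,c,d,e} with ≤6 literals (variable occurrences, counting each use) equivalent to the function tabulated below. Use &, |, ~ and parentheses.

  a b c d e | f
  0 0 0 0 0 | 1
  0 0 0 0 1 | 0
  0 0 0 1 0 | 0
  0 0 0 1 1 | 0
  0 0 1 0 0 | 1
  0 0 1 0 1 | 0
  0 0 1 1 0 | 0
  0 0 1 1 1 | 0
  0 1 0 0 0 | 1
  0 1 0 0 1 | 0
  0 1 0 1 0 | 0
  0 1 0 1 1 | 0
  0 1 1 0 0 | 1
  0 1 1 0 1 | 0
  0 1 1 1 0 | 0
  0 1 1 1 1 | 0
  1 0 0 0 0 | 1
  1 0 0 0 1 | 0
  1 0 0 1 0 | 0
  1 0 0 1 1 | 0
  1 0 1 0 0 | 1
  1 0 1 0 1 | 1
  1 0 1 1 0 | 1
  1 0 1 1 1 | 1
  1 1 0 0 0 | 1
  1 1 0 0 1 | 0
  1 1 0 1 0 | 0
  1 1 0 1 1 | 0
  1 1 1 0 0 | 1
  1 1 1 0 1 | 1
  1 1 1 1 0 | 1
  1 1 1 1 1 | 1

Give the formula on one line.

  (c & a) = 00000000000000000000111100001111
  ~e = 10101010101010101010101010101010
  ~d = 11001100110011001100110011001100
  (e | ~d) = 11011101110111011101110111011101
  (~e & (e | ~d)) = 10001000100010001000100010001000
  ((c & a) | (~e & (e | ~d))) = 10001000100010001000111110001111

((c & a) | (~e & (e | ~d)))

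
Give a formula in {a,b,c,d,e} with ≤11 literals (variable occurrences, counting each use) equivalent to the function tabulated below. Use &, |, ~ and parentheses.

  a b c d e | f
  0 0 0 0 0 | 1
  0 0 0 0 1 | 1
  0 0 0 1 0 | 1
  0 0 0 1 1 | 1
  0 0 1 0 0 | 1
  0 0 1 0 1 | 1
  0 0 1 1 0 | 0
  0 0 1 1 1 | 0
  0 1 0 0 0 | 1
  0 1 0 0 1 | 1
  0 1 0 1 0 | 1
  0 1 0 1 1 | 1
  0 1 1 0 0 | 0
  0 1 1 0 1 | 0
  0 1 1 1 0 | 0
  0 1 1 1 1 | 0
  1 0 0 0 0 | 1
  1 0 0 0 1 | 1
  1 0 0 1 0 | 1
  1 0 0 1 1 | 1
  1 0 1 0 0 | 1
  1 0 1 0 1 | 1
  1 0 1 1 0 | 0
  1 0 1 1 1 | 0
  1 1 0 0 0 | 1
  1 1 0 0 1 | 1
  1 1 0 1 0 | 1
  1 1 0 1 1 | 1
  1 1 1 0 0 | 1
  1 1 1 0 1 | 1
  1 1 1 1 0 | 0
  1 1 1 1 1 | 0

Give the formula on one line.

  ~c = 11110000111100001111000011110000
  ~d = 11001100110011001100110011001100
  ~b = 11111111000000001111111100000000
  (d | ~c) = 11110011111100111111001111110011
  ~e = 10101010101010101010101010101010
  ((d | ~c) & ~e) = 10100010101000101010001010100010
  (a | ((d | ~c) & ~e)) = 10100010101000101111111111111111
  (~b | (a | ((d | ~c) & ~e))) = 11111111101000101111111111111111
  (d | (~b | (a | ((d | ~c) & ~e)))) = 11111111101100111111111111111111
  (~d & (d | (~b | (a | ((d | ~c) & ~e))))) = 11001100100000001100110011001100
  (~c | (~d & (d | (~b | (a | ((d | ~c) & ~e)))))) = 11111100111100001111110011111100

(~c | (~d & (d | (~b | (a | ((d | ~c) & ~e))))))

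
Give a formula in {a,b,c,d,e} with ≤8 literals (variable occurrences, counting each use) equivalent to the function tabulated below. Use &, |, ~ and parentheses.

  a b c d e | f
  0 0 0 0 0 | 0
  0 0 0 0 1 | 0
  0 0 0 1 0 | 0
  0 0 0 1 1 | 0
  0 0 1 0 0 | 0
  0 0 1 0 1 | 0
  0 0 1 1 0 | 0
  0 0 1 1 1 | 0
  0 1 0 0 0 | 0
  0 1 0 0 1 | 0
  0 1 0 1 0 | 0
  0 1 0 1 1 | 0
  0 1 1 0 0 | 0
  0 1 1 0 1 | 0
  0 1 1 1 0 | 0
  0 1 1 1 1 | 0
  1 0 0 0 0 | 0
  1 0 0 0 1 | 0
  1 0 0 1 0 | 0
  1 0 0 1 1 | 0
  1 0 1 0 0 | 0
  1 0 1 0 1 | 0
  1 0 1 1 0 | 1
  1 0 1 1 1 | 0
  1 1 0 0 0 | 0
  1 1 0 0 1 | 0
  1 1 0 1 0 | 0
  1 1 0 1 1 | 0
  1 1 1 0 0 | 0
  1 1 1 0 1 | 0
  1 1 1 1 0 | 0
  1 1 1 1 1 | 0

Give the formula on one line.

  ~b = 11111111000000001111111100000000
  ~c = 11110000111100001111000011110000
  (~b | ~c) = 11111111111100001111111111110000
  ~d = 11001100110011001100110011001100
  ((~b | ~c) | ~d) = 11111111111111001111111111111100
  (c & ((~b | ~c) | ~d)) = 00001111000011000000111100001100
  ~e = 10101010101010101010101010101010
  (a & ~e) = 00000000000000001010101010101010
  ((c & ((~b | ~c) | ~d)) & (a & ~e)) = 00000000000000000000101000001000
  (((c & ((~b | ~c) | ~d)) & (a & ~e)) & d) = 00000000000000000000001000000000

(((c & ((~b | ~c) | ~d)) & (a & ~e)) & d)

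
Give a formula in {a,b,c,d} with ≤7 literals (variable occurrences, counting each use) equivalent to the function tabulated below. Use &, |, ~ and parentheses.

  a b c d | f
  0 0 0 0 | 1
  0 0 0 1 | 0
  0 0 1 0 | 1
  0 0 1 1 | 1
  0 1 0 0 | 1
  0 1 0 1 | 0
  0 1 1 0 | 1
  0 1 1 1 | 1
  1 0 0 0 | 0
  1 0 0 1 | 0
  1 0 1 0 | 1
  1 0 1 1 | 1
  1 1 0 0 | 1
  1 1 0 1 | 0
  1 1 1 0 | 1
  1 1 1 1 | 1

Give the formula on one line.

  ~d = 1010101010101010
  ~a = 1111111100000000
  (b | ~a) = 1111111100001111
  (~d & (b | ~a)) = 1010101000001010
  ((~d & (b | ~a)) | c) = 1011101100111011

((~d & (b | ~a)) | c)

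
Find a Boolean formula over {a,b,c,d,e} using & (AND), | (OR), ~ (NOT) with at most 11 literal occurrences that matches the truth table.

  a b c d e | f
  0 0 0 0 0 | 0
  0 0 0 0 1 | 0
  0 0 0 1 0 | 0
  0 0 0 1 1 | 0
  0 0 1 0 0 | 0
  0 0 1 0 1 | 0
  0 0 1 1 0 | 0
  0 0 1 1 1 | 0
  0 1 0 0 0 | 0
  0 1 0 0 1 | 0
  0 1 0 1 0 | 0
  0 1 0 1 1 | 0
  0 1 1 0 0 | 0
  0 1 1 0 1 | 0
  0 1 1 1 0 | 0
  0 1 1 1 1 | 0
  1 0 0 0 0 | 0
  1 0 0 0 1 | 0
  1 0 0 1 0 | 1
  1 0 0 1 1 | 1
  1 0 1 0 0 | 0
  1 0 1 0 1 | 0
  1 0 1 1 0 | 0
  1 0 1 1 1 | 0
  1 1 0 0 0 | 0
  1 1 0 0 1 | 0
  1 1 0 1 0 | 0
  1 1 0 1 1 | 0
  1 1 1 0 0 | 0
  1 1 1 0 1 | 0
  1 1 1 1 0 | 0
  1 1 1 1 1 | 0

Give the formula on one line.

  ~c = 11110000111100001111000011110000
  ~b = 11111111000000001111111100000000
  (~b & a) = 00000000000000001111111100000000
  (~c & (~b & a)) = 00000000000000001111000000000000
  ~e = 10101010101010101010101010101010
  (~b & ~e) = 10101010000000001010101000000000
  (c & (~b & ~e)) = 00001010000000000000101000000000
  ((~c & (~b & a)) | (c & (~b & ~e))) = 00001010000000001111101000000000
  (~c & d) = 00110000001100000011000000110000
  (((~c & (~b & a)) | (c & (~b & ~e))) & (~c & d)) = 00000000000000000011000000000000

(((~c & (~b & a)) | (c & (~b & ~e))) & (~c & d))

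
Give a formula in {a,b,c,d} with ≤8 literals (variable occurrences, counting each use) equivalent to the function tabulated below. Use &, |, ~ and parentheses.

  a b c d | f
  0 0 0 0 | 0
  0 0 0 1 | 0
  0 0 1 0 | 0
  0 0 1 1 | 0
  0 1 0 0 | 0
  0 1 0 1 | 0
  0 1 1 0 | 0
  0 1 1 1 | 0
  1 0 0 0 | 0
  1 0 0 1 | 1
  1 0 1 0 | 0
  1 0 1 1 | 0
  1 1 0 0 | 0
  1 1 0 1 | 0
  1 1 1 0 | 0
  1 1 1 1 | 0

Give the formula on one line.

(((~b & d) & a) & (~c | ~d))

  ~b = 1111000011110000
  (~b & d) = 0101000001010000
  ((~b & d) & a) = 0000000001010000
  ~c = 1100110011001100
  ~d = 1010101010101010
  (~c | ~d) = 1110111011101110
  (((~b & d) & a) & (~c | ~d)) = 0000000001000000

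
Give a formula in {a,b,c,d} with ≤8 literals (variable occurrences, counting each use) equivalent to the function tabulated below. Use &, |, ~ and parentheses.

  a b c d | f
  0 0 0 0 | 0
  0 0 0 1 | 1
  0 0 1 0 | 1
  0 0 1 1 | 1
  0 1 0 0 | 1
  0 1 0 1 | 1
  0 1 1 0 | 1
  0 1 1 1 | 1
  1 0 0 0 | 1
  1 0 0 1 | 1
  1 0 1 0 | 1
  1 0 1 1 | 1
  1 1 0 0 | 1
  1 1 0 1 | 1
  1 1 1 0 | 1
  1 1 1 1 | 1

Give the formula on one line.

(((a | d) | (b | a)) | c)

  (a | d) = 0101010111111111
  (b | a) = 0000111111111111
  ((a | d) | (b | a)) = 0101111111111111
  (((a | d) | (b | a)) | c) = 0111111111111111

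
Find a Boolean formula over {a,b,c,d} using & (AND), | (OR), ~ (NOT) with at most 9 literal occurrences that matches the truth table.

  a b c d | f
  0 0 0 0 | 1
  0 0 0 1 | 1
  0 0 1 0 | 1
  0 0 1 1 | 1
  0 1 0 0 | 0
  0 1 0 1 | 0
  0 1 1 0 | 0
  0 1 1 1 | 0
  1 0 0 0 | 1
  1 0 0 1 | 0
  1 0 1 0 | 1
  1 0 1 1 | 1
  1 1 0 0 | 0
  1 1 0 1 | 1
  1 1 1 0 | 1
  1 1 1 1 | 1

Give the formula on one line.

  (b & d) = 0000010100000101
  (c | (b & d)) = 0011011100110111
  ((c | (b & d)) & a) = 0000000000110111
  ~d = 1010101010101010
  ~a = 1111111100000000
  (~d | ~a) = 1111111110101010
  ((~d | ~a) | b) = 1111111110101111
  ~b = 1111000011110000
  (((~d | ~a) | b) & ~b) = 1111000010100000
  (((c | (b & d)) & a) | (((~d | ~a) | b) & ~b)) = 1111000010110111

(((c | (b & d)) & a) | (((~d | ~a) | b) & ~b))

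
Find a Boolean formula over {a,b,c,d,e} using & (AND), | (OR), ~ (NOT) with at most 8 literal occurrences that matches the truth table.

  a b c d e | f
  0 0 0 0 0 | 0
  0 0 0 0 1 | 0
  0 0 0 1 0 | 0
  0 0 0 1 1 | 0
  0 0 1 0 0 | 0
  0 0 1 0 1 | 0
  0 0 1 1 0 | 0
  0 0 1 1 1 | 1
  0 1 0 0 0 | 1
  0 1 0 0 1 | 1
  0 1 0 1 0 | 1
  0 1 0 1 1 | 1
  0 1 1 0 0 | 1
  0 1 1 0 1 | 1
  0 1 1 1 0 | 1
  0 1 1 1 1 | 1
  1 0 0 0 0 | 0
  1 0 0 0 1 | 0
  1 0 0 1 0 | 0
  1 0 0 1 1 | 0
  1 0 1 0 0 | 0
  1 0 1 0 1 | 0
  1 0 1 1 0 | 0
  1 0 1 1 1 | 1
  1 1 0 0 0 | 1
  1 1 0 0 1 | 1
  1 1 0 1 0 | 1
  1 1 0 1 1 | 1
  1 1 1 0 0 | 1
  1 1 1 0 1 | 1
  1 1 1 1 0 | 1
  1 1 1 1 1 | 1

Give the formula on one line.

  (b | e) = 01010101111111110101010111111111
  (c & d) = 00000011000000110000001100000011
  ((c & d) | b) = 00000011111111110000001111111111
  ((b | e) & ((c & d) | b)) = 00000001111111110000000111111111

((b | e) & ((c & d) | b))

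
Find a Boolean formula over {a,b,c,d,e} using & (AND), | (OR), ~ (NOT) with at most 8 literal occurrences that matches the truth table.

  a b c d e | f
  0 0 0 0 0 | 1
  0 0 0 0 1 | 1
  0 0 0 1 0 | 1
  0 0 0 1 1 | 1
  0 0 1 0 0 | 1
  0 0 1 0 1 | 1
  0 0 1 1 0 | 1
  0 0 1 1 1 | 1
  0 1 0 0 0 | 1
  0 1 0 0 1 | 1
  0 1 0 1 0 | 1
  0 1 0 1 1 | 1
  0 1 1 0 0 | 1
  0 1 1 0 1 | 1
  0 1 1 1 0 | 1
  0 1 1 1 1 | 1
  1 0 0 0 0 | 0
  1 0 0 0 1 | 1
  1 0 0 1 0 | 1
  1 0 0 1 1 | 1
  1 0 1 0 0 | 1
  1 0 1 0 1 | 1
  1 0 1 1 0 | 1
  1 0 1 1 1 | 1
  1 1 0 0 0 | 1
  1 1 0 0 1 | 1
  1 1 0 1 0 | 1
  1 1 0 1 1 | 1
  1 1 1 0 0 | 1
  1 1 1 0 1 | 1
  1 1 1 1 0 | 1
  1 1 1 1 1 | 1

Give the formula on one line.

((a & (b | e)) | ((d | c) | ~a))

  (b | e) = 01010101111111110101010111111111
  (a & (b | e)) = 00000000000000000101010111111111
  (d | c) = 00111111001111110011111100111111
  ~a = 11111111111111110000000000000000
  ((d | c) | ~a) = 11111111111111110011111100111111
  ((a & (b | e)) | ((d | c) | ~a)) = 11111111111111110111111111111111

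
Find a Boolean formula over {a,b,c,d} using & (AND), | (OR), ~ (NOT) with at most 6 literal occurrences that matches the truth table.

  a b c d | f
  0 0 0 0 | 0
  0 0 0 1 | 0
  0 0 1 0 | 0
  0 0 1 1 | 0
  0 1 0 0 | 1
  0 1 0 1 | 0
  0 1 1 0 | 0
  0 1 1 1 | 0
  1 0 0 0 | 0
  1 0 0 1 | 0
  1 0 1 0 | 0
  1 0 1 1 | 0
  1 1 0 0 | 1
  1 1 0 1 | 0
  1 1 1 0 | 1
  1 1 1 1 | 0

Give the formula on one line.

  ~d = 1010101010101010
  (~d & b) = 0000101000001010
  ~c = 1100110011001100
  (~c | a) = 1100110011111111
  ((~d & b) & (~c | a)) = 0000100000001010

((~d & b) & (~c | a))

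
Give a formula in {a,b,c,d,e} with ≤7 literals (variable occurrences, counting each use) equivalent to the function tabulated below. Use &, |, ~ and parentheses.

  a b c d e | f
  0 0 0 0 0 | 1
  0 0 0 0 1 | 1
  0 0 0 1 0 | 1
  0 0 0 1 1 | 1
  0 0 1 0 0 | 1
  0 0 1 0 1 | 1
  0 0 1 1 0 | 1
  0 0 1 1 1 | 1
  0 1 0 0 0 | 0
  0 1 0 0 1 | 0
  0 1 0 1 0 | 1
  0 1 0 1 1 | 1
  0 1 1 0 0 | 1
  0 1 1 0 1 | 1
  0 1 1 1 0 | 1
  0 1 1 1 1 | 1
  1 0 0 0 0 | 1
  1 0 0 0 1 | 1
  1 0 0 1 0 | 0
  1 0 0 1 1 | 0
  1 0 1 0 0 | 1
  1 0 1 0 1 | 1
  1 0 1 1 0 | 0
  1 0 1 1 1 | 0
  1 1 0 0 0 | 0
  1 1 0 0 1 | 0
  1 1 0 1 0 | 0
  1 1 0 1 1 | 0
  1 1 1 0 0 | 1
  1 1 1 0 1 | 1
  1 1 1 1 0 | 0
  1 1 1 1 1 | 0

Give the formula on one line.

(((~b | d) | (b & c)) & (~a | ~d))

  ~b = 11111111000000001111111100000000
  (~b | d) = 11111111001100111111111100110011
  (b & c) = 00000000000011110000000000001111
  ((~b | d) | (b & c)) = 11111111001111111111111100111111
  ~a = 11111111111111110000000000000000
  ~d = 11001100110011001100110011001100
  (~a | ~d) = 11111111111111111100110011001100
  (((~b | d) | (b & c)) & (~a | ~d)) = 11111111001111111100110000001100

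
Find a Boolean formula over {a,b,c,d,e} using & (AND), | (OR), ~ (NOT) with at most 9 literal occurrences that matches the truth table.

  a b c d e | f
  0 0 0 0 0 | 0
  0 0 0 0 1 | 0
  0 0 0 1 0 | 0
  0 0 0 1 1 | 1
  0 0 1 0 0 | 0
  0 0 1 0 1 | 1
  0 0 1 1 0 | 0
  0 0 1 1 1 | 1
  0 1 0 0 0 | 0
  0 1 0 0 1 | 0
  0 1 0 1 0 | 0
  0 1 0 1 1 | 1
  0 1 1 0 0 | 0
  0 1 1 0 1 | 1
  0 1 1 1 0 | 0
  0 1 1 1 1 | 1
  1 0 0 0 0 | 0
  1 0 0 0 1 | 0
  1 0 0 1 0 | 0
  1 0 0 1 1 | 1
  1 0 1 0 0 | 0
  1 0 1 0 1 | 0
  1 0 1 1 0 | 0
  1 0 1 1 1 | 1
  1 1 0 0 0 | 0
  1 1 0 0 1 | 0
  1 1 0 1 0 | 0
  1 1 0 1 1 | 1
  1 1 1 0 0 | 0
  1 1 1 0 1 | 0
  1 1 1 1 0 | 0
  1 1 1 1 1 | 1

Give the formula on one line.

  ~a = 11111111111111110000000000000000
  (c & ~a) = 00001111000011110000000000000000
  ((c & ~a) | d) = 00111111001111110011001100110011
  (b & c) = 00000000000011110000000000001111
  ((b & c) | e) = 01010101010111110101010101011111
  ~c = 11110000111100001111000011110000
  (e | ~c) = 11110101111101011111010111110101
  (((b & c) | e) & (e | ~c)) = 01010101010101010101010101010101
  (((c & ~a) | d) & (((b & c) | e) & (e | ~c))) = 00010101000101010001000100010001

(((c & ~a) | d) & (((b & c) | e) & (e | ~c)))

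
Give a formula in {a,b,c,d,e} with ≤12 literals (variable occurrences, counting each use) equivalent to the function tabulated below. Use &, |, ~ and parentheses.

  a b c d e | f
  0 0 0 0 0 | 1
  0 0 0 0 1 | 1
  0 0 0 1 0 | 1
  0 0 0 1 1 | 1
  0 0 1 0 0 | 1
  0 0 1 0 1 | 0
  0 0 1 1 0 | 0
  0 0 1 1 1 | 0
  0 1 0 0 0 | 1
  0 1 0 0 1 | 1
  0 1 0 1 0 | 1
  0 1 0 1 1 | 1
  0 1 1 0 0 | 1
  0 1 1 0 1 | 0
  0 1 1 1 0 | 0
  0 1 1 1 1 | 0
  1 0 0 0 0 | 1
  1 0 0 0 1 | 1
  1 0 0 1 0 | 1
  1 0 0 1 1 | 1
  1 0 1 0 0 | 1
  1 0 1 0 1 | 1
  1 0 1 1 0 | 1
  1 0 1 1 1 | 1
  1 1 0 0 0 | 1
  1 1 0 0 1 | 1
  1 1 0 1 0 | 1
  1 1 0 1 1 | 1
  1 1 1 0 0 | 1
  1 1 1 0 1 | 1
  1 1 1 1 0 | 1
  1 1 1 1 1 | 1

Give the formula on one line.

  ~e = 10101010101010101010101010101010
  (~e | c) = 10101111101011111010111110101111
  ~c = 11110000111100001111000011110000
  ((~e | c) & ~c) = 10100000101000001010000010100000
  (b | c) = 00001111111111110000111111111111
  (((~e | c) & ~c) | (b | c)) = 10101111111111111010111111111111
  (a & (((~e | c) & ~c) | (b | c))) = 00000000000000001010111111111111
  ~d = 11001100110011001100110011001100
  (~e & ~d) = 10001000100010001000100010001000
  ((~e & ~d) | ~c) = 11111000111110001111100011111000
  ((a & (((~e | c) & ~c) | (b | c))) | ((~e & ~d) | ~c)) = 11111000111110001111111111111111

((a & (((~e | c) & ~c) | (b | c))) | ((~e & ~d) | ~c))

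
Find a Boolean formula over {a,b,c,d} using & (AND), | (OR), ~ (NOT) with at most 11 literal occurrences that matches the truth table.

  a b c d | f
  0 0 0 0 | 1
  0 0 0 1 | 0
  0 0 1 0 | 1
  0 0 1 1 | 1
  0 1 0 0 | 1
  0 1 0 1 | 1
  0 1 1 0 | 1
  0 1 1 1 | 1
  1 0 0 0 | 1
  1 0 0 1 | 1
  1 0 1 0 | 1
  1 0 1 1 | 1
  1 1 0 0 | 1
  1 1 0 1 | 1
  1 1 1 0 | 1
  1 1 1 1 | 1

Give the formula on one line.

((~d | b) | (c | (a | (((~a | d) & c) & b))))

  ~d = 1010101010101010
  (~d | b) = 1010111110101111
  ~a = 1111111100000000
  (~a | d) = 1111111101010101
  ((~a | d) & c) = 0011001100010001
  (((~a | d) & c) & b) = 0000001100000001
  (a | (((~a | d) & c) & b)) = 0000001111111111
  (c | (a | (((~a | d) & c) & b))) = 0011001111111111
  ((~d | b) | (c | (a | (((~a | d) & c) & b)))) = 1011111111111111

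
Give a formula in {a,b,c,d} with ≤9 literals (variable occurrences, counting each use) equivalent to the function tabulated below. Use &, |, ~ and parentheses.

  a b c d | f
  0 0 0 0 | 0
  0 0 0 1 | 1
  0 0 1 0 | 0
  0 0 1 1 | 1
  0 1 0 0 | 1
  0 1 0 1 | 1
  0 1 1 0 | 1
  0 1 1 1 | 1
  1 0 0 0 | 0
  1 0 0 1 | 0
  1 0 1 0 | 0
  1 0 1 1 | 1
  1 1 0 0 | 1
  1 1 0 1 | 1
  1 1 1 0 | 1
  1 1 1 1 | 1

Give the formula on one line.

  ~a = 1111111100000000
  ~b = 1111000011110000
  (~a | ~b) = 1111111111110000
  ((~a | ~b) & c) = 0011001100110000
  (d & ~a) = 0101010100000000
  (((~a | ~b) & c) | (d & ~a)) = 0111011100110000
  ~c = 1100110011001100
  (d | ~c) = 1101110111011101
  ((((~a | ~b) & c) | (d & ~a)) & (d | ~c)) = 0101010100010000
  (((((~a | ~b) & c) | (d & ~a)) & (d | ~c)) | b) = 0101111100011111

(((((~a | ~b) & c) | (d & ~a)) & (d | ~c)) | b)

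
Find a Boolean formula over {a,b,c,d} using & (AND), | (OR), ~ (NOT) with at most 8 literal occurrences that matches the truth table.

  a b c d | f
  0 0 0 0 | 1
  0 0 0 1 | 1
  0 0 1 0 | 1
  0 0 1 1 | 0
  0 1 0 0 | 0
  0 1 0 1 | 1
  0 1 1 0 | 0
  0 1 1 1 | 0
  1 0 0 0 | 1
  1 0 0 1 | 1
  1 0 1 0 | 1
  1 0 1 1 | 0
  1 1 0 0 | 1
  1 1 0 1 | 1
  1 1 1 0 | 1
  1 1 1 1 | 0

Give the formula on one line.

((~c | ~d) & ((~b | a) | d))

  ~c = 1100110011001100
  ~d = 1010101010101010
  (~c | ~d) = 1110111011101110
  ~b = 1111000011110000
  (~b | a) = 1111000011111111
  ((~b | a) | d) = 1111010111111111
  ((~c | ~d) & ((~b | a) | d)) = 1110010011101110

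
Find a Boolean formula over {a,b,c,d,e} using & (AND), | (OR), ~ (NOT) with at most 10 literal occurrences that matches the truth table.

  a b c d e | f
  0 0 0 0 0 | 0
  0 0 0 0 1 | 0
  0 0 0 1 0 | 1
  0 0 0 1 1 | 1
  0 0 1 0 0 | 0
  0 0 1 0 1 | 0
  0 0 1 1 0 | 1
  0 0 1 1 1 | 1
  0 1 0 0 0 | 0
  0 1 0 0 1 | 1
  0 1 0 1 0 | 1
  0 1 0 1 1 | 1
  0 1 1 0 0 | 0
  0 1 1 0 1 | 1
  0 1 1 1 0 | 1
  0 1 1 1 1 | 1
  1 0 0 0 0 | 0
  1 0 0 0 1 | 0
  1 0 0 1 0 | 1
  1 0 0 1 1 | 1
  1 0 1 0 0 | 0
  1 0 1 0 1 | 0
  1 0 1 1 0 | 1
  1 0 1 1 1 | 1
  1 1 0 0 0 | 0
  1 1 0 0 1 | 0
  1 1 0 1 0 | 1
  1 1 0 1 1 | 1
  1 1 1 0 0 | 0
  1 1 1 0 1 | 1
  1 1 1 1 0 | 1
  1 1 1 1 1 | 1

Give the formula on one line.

((((e & ~a) | d) | ((e & b) & c)) & (d | b))

  ~a = 11111111111111110000000000000000
  (e & ~a) = 01010101010101010000000000000000
  ((e & ~a) | d) = 01110111011101110011001100110011
  (e & b) = 00000000010101010000000001010101
  ((e & b) & c) = 00000000000001010000000000000101
  (((e & ~a) | d) | ((e & b) & c)) = 01110111011101110011001100110111
  (d | b) = 00110011111111110011001111111111
  ((((e & ~a) | d) | ((e & b) & c)) & (d | b)) = 00110011011101110011001100110111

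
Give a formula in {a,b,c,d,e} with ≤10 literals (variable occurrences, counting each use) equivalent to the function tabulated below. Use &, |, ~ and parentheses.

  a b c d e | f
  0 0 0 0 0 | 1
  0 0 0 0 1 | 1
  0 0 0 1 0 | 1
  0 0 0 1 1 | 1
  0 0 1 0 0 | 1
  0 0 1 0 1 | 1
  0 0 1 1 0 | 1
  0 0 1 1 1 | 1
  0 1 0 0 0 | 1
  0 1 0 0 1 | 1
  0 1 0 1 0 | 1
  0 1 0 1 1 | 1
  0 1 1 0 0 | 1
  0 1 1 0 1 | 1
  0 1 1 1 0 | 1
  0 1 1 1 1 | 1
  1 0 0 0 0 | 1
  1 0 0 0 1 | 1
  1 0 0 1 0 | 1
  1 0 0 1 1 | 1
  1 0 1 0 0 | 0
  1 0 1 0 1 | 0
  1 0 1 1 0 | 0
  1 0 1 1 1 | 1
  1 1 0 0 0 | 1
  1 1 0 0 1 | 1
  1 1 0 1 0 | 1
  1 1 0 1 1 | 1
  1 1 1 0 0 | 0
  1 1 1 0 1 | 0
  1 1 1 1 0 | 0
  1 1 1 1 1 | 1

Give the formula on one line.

  ~a = 11111111111111110000000000000000
  (e & ~a) = 01010101010101010000000000000000
  ~c = 11110000111100001111000011110000
  ~e = 10101010101010101010101010101010
  (~a & ~e) = 10101010101010100000000000000000
  (~c | (~a & ~e)) = 11111010111110101111000011110000
  (e & d) = 00010001000100010001000100010001
  ((~c | (~a & ~e)) | (e & d)) = 11111011111110111111000111110001
  ((e & ~a) | ((~c | (~a & ~e)) | (e & d))) = 11111111111111111111000111110001

((e & ~a) | ((~c | (~a & ~e)) | (e & d)))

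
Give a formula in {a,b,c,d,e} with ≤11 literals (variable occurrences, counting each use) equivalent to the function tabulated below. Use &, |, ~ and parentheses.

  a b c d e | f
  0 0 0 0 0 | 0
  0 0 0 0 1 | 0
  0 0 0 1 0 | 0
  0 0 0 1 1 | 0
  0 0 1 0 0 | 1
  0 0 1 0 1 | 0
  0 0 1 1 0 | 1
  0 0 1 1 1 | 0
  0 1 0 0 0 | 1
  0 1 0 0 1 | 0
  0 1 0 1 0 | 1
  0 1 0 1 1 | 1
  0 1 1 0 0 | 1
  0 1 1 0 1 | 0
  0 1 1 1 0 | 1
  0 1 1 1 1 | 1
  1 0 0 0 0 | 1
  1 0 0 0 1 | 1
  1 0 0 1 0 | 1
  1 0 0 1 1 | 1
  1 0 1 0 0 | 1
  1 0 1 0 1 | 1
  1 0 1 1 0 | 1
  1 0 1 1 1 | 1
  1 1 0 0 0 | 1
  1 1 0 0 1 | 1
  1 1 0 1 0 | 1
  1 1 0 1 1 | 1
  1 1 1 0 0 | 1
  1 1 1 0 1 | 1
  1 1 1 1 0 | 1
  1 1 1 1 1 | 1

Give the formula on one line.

  ~e = 10101010101010101010101010101010
  (~e | d) = 10111011101110111011101110111011
  ((~e | d) | a) = 10111011101110111111111111111111
  (c | b) = 00001111111111110000111111111111
  ((c | b) & ~e) = 00001010101010100000101010101010
  (b | a) = 00000000111111111111111111111111
  (((c | b) & ~e) | (b | a)) = 00001010111111111111111111111111
  (((~e | d) | a) & (((c | b) & ~e) | (b | a))) = 00001010101110111111111111111111

(((~e | d) | a) & (((c | b) & ~e) | (b | a)))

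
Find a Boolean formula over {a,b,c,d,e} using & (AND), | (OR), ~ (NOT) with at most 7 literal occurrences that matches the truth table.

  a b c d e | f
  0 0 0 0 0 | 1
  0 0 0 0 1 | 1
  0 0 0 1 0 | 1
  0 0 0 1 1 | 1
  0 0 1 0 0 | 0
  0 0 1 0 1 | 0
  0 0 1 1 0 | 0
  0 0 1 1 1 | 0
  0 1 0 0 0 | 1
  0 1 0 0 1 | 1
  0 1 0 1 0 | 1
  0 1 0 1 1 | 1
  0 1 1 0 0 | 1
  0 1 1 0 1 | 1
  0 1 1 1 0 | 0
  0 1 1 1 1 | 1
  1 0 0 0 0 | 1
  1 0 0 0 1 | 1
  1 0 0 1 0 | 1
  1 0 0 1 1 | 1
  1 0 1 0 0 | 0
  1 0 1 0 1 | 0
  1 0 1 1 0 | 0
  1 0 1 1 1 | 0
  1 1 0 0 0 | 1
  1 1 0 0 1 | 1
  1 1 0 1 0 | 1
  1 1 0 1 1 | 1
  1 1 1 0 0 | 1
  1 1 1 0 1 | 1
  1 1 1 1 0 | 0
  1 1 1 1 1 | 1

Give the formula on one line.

  ~c = 11110000111100001111000011110000
  ~d = 11001100110011001100110011001100
  (~d | e) = 11011101110111011101110111011101
  ((~d | e) & b) = 00000000110111010000000011011101
  (~c | ((~d | e) & b)) = 11110000111111011111000011111101

(~c | ((~d | e) & b))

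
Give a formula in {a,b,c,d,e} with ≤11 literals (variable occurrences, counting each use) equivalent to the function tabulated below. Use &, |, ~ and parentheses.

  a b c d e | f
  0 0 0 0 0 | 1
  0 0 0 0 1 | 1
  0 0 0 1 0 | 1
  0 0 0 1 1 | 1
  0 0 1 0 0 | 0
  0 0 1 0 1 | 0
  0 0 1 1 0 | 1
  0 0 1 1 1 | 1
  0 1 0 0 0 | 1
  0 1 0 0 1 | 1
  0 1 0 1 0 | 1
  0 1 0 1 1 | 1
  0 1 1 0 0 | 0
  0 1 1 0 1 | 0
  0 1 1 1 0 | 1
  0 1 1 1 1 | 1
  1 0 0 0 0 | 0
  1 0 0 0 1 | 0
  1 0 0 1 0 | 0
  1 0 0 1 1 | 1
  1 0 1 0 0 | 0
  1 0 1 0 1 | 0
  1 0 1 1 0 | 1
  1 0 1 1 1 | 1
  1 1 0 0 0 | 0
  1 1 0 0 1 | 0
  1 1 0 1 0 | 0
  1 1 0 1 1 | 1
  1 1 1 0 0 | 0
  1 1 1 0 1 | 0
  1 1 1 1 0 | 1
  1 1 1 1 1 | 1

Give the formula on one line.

  ~a = 11111111111111110000000000000000
  ~b = 11111111000000001111111100000000
  ~c = 11110000111100001111000011110000
  (~b | ~c) = 11111111111100001111111111110000
  (~a & (~b | ~c)) = 11111111111100000000000000000000
  (~c | d) = 11110011111100111111001111110011
  ((~a & (~b | ~c)) & (~c | d)) = 11110011111100000000000000000000
  ~e = 10101010101010101010101010101010
  (c & ~e) = 00001010000010100000101000001010
  (e | (c & ~e)) = 01011111010111110101111101011111
  ((e | (c & ~e)) & d) = 00010011000100110001001100010011
  (((~a & (~b | ~c)) & (~c | d)) | ((e | (c & ~e)) & d)) = 11110011111100110001001100010011

(((~a & (~b | ~c)) & (~c | d)) | ((e | (c & ~e)) & d))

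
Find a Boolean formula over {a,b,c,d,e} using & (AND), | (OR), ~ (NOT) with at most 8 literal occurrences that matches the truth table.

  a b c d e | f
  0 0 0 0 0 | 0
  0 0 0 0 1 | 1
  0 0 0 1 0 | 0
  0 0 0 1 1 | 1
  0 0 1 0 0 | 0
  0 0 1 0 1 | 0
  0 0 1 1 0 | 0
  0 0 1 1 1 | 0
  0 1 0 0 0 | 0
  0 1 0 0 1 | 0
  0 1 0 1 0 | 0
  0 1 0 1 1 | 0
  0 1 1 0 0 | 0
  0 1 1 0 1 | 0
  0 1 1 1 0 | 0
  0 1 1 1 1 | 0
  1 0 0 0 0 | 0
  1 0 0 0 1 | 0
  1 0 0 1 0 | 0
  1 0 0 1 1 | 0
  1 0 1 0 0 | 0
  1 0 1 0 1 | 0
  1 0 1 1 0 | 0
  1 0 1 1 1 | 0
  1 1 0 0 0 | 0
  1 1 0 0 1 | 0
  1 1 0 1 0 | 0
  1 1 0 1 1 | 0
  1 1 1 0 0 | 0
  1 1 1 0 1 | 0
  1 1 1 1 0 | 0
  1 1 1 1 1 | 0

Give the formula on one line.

(((d | ~c) & (~b | ~e)) & ((e & (~e | ~c)) & ~a))

  ~c = 11110000111100001111000011110000
  (d | ~c) = 11110011111100111111001111110011
  ~b = 11111111000000001111111100000000
  ~e = 10101010101010101010101010101010
  (~b | ~e) = 11111111101010101111111110101010
  ((d | ~c) & (~b | ~e)) = 11110011101000101111001110100010
  (~e | ~c) = 11111010111110101111101011111010
  (e & (~e | ~c)) = 01010000010100000101000001010000
  ~a = 11111111111111110000000000000000
  ((e & (~e | ~c)) & ~a) = 01010000010100000000000000000000
  (((d | ~c) & (~b | ~e)) & ((e & (~e | ~c)) & ~a)) = 01010000000000000000000000000000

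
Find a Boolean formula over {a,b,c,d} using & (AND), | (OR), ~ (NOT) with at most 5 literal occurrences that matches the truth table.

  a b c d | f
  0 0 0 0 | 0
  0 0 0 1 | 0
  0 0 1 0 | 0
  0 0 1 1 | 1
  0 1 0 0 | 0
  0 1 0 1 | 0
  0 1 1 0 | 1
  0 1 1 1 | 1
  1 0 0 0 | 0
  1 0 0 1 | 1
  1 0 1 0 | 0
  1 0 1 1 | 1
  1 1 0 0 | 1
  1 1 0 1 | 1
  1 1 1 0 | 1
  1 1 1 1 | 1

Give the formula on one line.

((a | c) & (d | b))

  (a | c) = 0011001111111111
  (d | b) = 0101111101011111
  ((a | c) & (d | b)) = 0001001101011111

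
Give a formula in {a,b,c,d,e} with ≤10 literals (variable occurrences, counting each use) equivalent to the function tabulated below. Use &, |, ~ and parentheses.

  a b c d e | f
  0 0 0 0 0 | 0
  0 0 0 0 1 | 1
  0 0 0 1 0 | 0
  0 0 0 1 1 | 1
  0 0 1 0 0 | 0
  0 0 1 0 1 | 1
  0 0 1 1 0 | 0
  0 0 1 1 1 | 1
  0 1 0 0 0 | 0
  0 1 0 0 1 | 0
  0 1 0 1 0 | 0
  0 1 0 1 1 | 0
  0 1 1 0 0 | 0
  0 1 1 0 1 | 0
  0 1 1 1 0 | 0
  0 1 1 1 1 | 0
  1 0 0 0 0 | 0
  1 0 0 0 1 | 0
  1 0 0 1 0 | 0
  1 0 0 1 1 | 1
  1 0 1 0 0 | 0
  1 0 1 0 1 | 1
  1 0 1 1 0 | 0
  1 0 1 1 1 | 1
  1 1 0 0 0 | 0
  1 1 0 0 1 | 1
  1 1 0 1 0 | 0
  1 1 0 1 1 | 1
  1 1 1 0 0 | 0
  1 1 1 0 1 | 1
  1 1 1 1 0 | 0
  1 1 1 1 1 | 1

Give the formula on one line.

  ~a = 11111111111111110000000000000000
  (~a | d) = 11111111111111110011001100110011
  ((~a | d) | b) = 11111111111111110011001111111111
  (((~a | d) | b) | c) = 11111111111111110011111111111111
  ~b = 11111111000000001111111100000000
  (a | ~b) = 11111111000000001111111111111111
  ((a | ~b) & e) = 01010101000000000101010101010101
  ((((~a | d) | b) | c) & ((a | ~b) & e)) = 01010101000000000001010101010101

((((~a | d) | b) | c) & ((a | ~b) & e))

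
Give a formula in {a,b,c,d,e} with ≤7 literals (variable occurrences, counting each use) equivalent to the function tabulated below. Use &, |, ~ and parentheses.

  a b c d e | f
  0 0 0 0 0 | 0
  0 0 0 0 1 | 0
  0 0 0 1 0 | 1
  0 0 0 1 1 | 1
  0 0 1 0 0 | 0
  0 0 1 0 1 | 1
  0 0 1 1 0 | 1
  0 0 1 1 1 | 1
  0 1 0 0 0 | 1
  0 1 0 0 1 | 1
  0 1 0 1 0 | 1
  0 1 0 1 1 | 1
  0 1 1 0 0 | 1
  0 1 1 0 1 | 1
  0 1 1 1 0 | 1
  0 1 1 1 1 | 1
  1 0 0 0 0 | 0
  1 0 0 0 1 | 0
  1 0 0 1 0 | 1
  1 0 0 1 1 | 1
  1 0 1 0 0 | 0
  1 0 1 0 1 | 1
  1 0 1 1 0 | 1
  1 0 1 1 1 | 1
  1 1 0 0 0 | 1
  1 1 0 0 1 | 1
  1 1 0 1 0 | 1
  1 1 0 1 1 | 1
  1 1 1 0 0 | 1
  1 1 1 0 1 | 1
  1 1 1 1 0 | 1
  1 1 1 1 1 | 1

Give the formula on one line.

  ~d = 11001100110011001100110011001100
  (c & e) = 00000101000001010000010100000101
  (~d & (c & e)) = 00000100000001000000010000000100
  ((~d & (c & e)) | b) = 00000100111111110000010011111111
  (((~d & (c & e)) | b) | d) = 00110111111111110011011111111111

(((~d & (c & e)) | b) | d)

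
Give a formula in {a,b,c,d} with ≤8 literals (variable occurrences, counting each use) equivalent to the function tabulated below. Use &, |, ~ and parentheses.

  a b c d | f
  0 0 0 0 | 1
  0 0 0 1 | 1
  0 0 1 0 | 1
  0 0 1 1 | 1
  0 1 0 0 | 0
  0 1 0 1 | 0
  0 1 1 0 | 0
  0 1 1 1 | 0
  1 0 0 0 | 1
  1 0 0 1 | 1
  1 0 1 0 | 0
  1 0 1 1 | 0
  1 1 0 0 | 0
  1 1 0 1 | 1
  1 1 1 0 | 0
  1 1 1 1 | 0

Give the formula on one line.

  (a & d) = 0000000001010101
  ~b = 1111000011110000
  ((a & d) | ~b) = 1111000011110101
  ~c = 1100110011001100
  ~a = 1111111100000000
  (~a & d) = 0101010100000000
  (~c | (~a & d)) = 1101110111001100
  (((a & d) | ~b) & (~c | (~a & d))) = 1101000011000100
  (~a & ~b) = 1111000000000000
  ((((a & d) | ~b) & (~c | (~a & d))) | (~a & ~b)) = 1111000011000100

((((a & d) | ~b) & (~c | (~a & d))) | (~a & ~b))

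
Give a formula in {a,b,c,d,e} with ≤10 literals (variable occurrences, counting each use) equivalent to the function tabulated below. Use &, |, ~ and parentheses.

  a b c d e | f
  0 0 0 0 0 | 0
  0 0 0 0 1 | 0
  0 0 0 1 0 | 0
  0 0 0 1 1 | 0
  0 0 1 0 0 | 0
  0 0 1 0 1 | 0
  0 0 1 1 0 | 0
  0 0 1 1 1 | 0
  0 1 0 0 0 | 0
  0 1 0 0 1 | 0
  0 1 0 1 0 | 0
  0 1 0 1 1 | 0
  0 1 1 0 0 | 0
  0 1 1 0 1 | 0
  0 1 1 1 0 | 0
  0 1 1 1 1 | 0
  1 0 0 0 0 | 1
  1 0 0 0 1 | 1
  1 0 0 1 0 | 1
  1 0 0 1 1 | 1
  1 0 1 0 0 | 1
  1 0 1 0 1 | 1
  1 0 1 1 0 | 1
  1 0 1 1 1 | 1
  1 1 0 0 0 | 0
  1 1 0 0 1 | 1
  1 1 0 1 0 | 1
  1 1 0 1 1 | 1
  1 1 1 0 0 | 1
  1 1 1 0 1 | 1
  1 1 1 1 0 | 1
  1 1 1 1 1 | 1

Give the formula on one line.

  ~b = 11111111000000001111111100000000
  (~b | a) = 11111111000000001111111111111111
  (~b | d) = 11111111001100111111111100110011
  (e | (~b | d)) = 11111111011101111111111101110111
  ((~b | a) & (e | (~b | d))) = 11111111000000001111111101110111
  (((~b | a) & (e | (~b | d))) | c) = 11111111000011111111111101111111
  ((((~b | a) & (e | (~b | d))) | c) & a) = 00000000000000001111111101111111

((((~b | a) & (e | (~b | d))) | c) & a)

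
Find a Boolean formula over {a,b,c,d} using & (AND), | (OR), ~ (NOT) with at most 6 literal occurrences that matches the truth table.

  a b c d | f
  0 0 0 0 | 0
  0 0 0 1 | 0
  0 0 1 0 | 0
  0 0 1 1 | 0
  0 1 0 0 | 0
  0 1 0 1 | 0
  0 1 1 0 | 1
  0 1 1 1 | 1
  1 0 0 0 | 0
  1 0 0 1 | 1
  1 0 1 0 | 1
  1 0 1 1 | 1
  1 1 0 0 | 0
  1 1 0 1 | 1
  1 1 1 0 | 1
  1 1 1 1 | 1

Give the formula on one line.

  (d & a) = 0000000001010101
  (b | a) = 0000111111111111
  (c & (b | a)) = 0000001100110011
  ((d & a) | (c & (b | a))) = 0000001101110111

((d & a) | (c & (b | a)))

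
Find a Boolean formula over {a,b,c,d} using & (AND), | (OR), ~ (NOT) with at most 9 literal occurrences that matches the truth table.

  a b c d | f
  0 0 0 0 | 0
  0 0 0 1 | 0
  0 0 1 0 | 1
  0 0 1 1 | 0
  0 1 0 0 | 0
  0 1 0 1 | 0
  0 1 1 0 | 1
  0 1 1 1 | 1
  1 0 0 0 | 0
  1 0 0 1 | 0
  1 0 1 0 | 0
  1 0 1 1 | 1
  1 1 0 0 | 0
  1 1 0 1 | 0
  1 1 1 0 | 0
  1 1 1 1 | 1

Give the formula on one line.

  ~d = 1010101010101010
  (b & c) = 0000001100000011
  ((b & c) | a) = 0000001111111111
  (~d | ((b & c) | a)) = 1010101111111111
  ~a = 1111111100000000
  (~a | d) = 1111111101010101
  ((~a | d) & c) = 0011001100010001
  ((~d | ((b & c) | a)) & ((~a | d) & c)) = 0010001100010001

((~d | ((b & c) | a)) & ((~a | d) & c))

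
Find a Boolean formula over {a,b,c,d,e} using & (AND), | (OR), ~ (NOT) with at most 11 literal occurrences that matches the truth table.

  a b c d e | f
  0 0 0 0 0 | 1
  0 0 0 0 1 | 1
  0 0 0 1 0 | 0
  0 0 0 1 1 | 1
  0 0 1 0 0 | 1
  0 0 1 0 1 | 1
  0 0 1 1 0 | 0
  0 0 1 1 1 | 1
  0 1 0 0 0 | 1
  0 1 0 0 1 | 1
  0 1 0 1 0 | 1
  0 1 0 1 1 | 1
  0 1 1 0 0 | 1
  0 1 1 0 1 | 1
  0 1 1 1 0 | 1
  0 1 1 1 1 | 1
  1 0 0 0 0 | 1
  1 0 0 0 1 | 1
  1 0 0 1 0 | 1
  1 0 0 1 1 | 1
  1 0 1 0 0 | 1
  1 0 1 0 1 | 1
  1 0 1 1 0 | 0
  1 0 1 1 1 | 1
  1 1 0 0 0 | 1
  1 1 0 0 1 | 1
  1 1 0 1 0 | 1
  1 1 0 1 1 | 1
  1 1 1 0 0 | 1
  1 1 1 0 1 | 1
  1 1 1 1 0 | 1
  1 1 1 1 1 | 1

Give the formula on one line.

((((a | ~d) | ~e) & ((d & b) | ~d)) | ((~c & a) | e))

  ~d = 11001100110011001100110011001100
  (a | ~d) = 11001100110011001111111111111111
  ~e = 10101010101010101010101010101010
  ((a | ~d) | ~e) = 11101110111011101111111111111111
  (d & b) = 00000000001100110000000000110011
  ((d & b) | ~d) = 11001100111111111100110011111111
  (((a | ~d) | ~e) & ((d & b) | ~d)) = 11001100111011101100110011111111
  ~c = 11110000111100001111000011110000
  (~c & a) = 00000000000000001111000011110000
  ((~c & a) | e) = 01010101010101011111010111110101
  ((((a | ~d) | ~e) & ((d & b) | ~d)) | ((~c & a) | e)) = 11011101111111111111110111111111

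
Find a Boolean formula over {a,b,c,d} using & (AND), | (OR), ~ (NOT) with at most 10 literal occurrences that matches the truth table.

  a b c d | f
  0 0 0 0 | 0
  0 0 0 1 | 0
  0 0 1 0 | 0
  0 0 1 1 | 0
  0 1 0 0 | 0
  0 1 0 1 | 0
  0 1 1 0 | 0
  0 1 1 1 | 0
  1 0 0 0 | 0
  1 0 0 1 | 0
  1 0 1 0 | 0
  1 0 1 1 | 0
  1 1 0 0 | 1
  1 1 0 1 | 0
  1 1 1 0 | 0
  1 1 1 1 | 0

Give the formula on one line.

(~d & ((~c & a) & (c | ((b | c) & ((~c & b) | d)))))

  ~d = 1010101010101010
  ~c = 1100110011001100
  (~c & a) = 0000000011001100
  (b | c) = 0011111100111111
  (~c & b) = 0000110000001100
  ((~c & b) | d) = 0101110101011101
  ((b | c) & ((~c & b) | d)) = 0001110100011101
  (c | ((b | c) & ((~c & b) | d))) = 0011111100111111
  ((~c & a) & (c | ((b | c) & ((~c & b) | d)))) = 0000000000001100
  (~d & ((~c & a) & (c | ((b | c) & ((~c & b) | d))))) = 0000000000001000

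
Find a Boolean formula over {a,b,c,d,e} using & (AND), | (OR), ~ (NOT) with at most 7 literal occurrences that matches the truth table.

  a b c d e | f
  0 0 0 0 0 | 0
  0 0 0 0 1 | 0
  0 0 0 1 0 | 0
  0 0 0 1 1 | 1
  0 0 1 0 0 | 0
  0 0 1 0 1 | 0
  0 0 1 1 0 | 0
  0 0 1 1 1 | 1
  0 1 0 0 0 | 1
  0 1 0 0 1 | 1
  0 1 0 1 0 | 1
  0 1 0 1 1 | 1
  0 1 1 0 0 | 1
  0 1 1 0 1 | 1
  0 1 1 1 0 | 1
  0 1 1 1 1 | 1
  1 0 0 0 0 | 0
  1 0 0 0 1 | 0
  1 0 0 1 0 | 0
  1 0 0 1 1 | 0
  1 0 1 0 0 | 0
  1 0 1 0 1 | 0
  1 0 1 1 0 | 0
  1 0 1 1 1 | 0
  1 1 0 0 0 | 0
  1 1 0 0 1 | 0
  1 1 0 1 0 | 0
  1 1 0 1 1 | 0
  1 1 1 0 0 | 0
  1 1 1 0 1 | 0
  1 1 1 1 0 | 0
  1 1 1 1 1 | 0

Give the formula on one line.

((b & ~a) | ((d & e) & ~a))

  ~a = 11111111111111110000000000000000
  (b & ~a) = 00000000111111110000000000000000
  (d & e) = 00010001000100010001000100010001
  ((d & e) & ~a) = 00010001000100010000000000000000
  ((b & ~a) | ((d & e) & ~a)) = 00010001111111110000000000000000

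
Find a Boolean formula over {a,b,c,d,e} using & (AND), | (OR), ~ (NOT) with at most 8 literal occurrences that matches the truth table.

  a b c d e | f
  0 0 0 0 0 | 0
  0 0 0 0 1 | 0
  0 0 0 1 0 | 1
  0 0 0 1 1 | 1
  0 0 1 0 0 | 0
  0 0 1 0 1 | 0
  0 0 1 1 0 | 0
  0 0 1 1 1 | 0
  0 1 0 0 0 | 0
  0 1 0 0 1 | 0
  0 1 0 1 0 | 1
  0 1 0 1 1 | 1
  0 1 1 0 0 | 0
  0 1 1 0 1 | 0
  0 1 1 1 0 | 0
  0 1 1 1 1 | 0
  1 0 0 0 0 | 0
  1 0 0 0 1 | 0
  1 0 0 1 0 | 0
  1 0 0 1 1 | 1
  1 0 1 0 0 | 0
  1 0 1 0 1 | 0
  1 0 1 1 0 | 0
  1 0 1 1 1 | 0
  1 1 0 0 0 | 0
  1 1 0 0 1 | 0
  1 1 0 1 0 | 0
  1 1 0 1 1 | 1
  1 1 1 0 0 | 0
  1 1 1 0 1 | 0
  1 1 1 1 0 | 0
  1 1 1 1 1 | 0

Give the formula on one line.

(d & (((~a | (d & e)) | ~d) & ~c))

  ~a = 11111111111111110000000000000000
  (d & e) = 00010001000100010001000100010001
  (~a | (d & e)) = 11111111111111110001000100010001
  ~d = 11001100110011001100110011001100
  ((~a | (d & e)) | ~d) = 11111111111111111101110111011101
  ~c = 11110000111100001111000011110000
  (((~a | (d & e)) | ~d) & ~c) = 11110000111100001101000011010000
  (d & (((~a | (d & e)) | ~d) & ~c)) = 00110000001100000001000000010000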